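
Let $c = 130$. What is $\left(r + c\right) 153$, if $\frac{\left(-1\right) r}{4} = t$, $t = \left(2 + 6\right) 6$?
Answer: $-9486$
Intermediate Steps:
$t = 48$ ($t = 8 \cdot 6 = 48$)
$r = -192$ ($r = \left(-4\right) 48 = -192$)
$\left(r + c\right) 153 = \left(-192 + 130\right) 153 = \left(-62\right) 153 = -9486$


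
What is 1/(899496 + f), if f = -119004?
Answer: 1/780492 ≈ 1.2812e-6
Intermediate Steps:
1/(899496 + f) = 1/(899496 - 119004) = 1/780492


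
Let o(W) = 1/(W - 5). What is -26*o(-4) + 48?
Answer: 458/9 ≈ 50.889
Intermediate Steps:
o(W) = 1/(-5 + W)
-26*o(-4) + 48 = -26/(-5 - 4) + 48 = -26/(-9) + 48 = -26*(-1/9) + 48 = 26/9 + 48 = 458/9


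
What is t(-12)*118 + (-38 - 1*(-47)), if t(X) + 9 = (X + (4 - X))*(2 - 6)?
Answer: -2941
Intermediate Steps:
t(X) = -25 (t(X) = -9 + (X + (4 - X))*(2 - 6) = -9 + 4*(-4) = -9 - 16 = -25)
t(-12)*118 + (-38 - 1*(-47)) = -25*118 + (-38 - 1*(-47)) = -2950 + (-38 + 47) = -2950 + 9 = -2941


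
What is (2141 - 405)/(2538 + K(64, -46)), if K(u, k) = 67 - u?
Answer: 248/363 ≈ 0.68320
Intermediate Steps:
(2141 - 405)/(2538 + K(64, -46)) = (2141 - 405)/(2538 + (67 - 1*64)) = 1736/(2538 + (67 - 64)) = 1736/(2538 + 3) = 1736/2541 = 1736*(1/2541) = 248/363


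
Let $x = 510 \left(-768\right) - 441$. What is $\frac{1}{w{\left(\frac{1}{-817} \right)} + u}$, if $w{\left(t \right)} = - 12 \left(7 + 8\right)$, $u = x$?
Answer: $- \frac{1}{392301} \approx -2.5491 \cdot 10^{-6}$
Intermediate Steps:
$x = -392121$ ($x = -391680 - 441 = -392121$)
$u = -392121$
$w{\left(t \right)} = -180$ ($w{\left(t \right)} = \left(-12\right) 15 = -180$)
$\frac{1}{w{\left(\frac{1}{-817} \right)} + u} = \frac{1}{-180 - 392121} = \frac{1}{-392301} = - \frac{1}{392301}$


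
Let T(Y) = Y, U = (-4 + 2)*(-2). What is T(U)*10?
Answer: 40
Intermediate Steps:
U = 4 (U = -2*(-2) = 4)
T(U)*10 = 4*10 = 40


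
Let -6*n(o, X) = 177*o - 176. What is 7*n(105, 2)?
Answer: -128863/6 ≈ -21477.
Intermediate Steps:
n(o, X) = 88/3 - 59*o/2 (n(o, X) = -(177*o - 176)/6 = -(-176 + 177*o)/6 = 88/3 - 59*o/2)
7*n(105, 2) = 7*(88/3 - 59/2*105) = 7*(88/3 - 6195/2) = 7*(-18409/6) = -128863/6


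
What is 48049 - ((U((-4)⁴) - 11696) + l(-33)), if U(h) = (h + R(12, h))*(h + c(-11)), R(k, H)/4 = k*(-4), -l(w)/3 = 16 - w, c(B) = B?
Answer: 44212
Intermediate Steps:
l(w) = -48 + 3*w (l(w) = -3*(16 - w) = -48 + 3*w)
R(k, H) = -16*k (R(k, H) = 4*(k*(-4)) = 4*(-4*k) = -16*k)
U(h) = (-192 + h)*(-11 + h) (U(h) = (h - 16*12)*(h - 11) = (h - 192)*(-11 + h) = (-192 + h)*(-11 + h))
48049 - ((U((-4)⁴) - 11696) + l(-33)) = 48049 - (((2112 + ((-4)⁴)² - 203*(-4)⁴) - 11696) + (-48 + 3*(-33))) = 48049 - (((2112 + 256² - 203*256) - 11696) + (-48 - 99)) = 48049 - (((2112 + 65536 - 51968) - 11696) - 147) = 48049 - ((15680 - 11696) - 147) = 48049 - (3984 - 147) = 48049 - 1*3837 = 48049 - 3837 = 44212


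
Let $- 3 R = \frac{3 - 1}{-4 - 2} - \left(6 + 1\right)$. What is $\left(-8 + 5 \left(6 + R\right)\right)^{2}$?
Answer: $\frac{94864}{81} \approx 1171.2$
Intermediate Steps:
$R = \frac{22}{9}$ ($R = - \frac{\frac{3 - 1}{-4 - 2} - \left(6 + 1\right)}{3} = - \frac{\frac{2}{-6} - 7}{3} = - \frac{2 \left(- \frac{1}{6}\right) - 7}{3} = - \frac{- \frac{1}{3} - 7}{3} = \left(- \frac{1}{3}\right) \left(- \frac{22}{3}\right) = \frac{22}{9} \approx 2.4444$)
$\left(-8 + 5 \left(6 + R\right)\right)^{2} = \left(-8 + 5 \left(6 + \frac{22}{9}\right)\right)^{2} = \left(-8 + 5 \cdot \frac{76}{9}\right)^{2} = \left(-8 + \frac{380}{9}\right)^{2} = \left(\frac{308}{9}\right)^{2} = \frac{94864}{81}$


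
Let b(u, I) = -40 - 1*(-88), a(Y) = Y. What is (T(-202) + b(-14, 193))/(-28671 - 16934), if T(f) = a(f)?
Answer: 22/6515 ≈ 0.0033768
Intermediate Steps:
T(f) = f
b(u, I) = 48 (b(u, I) = -40 + 88 = 48)
(T(-202) + b(-14, 193))/(-28671 - 16934) = (-202 + 48)/(-28671 - 16934) = -154/(-45605) = -154*(-1/45605) = 22/6515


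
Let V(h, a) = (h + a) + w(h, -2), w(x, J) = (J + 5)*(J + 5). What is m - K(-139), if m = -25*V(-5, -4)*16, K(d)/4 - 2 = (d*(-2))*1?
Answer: -1120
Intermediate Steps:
w(x, J) = (5 + J)**2 (w(x, J) = (5 + J)*(5 + J) = (5 + J)**2)
K(d) = 8 - 8*d (K(d) = 8 + 4*((d*(-2))*1) = 8 + 4*(-2*d*1) = 8 + 4*(-2*d) = 8 - 8*d)
V(h, a) = 9 + a + h (V(h, a) = (h + a) + (5 - 2)**2 = (a + h) + 3**2 = (a + h) + 9 = 9 + a + h)
m = 0 (m = -25*(9 - 4 - 5)*16 = -25*0*16 = 0*16 = 0)
m - K(-139) = 0 - (8 - 8*(-139)) = 0 - (8 + 1112) = 0 - 1*1120 = 0 - 1120 = -1120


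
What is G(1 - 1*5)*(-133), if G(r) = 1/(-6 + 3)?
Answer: 133/3 ≈ 44.333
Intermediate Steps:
G(r) = -1/3 (G(r) = 1/(-3) = -1/3)
G(1 - 1*5)*(-133) = -1/3*(-133) = 133/3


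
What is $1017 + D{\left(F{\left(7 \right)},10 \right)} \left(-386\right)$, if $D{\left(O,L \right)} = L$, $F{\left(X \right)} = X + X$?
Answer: $-2843$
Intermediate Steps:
$F{\left(X \right)} = 2 X$
$1017 + D{\left(F{\left(7 \right)},10 \right)} \left(-386\right) = 1017 + 10 \left(-386\right) = 1017 - 3860 = -2843$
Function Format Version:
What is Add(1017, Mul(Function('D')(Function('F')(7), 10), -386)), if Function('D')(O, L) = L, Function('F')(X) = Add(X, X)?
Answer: -2843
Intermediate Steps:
Function('F')(X) = Mul(2, X)
Add(1017, Mul(Function('D')(Function('F')(7), 10), -386)) = Add(1017, Mul(10, -386)) = Add(1017, -3860) = -2843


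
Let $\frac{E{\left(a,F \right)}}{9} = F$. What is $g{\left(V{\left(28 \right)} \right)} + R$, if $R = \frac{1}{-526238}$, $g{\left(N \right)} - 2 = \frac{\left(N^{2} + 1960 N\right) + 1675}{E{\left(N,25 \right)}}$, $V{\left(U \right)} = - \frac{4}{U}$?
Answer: $\frac{47575061603}{5801773950} \approx 8.2001$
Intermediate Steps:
$E{\left(a,F \right)} = 9 F$
$g{\left(N \right)} = \frac{85}{9} + \frac{N^{2}}{225} + \frac{392 N}{45}$ ($g{\left(N \right)} = 2 + \frac{\left(N^{2} + 1960 N\right) + 1675}{9 \cdot 25} = 2 + \frac{1675 + N^{2} + 1960 N}{225} = 2 + \left(1675 + N^{2} + 1960 N\right) \frac{1}{225} = 2 + \left(\frac{67}{9} + \frac{N^{2}}{225} + \frac{392 N}{45}\right) = \frac{85}{9} + \frac{N^{2}}{225} + \frac{392 N}{45}$)
$R = - \frac{1}{526238} \approx -1.9003 \cdot 10^{-6}$
$g{\left(V{\left(28 \right)} \right)} + R = \left(\frac{85}{9} + \frac{\left(- \frac{4}{28}\right)^{2}}{225} + \frac{392 \left(- \frac{4}{28}\right)}{45}\right) - \frac{1}{526238} = \left(\frac{85}{9} + \frac{\left(\left(-4\right) \frac{1}{28}\right)^{2}}{225} + \frac{392 \left(\left(-4\right) \frac{1}{28}\right)}{45}\right) - \frac{1}{526238} = \left(\frac{85}{9} + \frac{\left(- \frac{1}{7}\right)^{2}}{225} + \frac{392}{45} \left(- \frac{1}{7}\right)\right) - \frac{1}{526238} = \left(\frac{85}{9} + \frac{1}{225} \cdot \frac{1}{49} - \frac{56}{45}\right) - \frac{1}{526238} = \left(\frac{85}{9} + \frac{1}{11025} - \frac{56}{45}\right) - \frac{1}{526238} = \frac{90406}{11025} - \frac{1}{526238} = \frac{47575061603}{5801773950}$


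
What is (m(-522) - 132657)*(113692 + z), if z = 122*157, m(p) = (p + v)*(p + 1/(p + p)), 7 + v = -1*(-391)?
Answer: -233543954371/29 ≈ -8.0532e+9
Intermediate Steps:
v = 384 (v = -7 - 1*(-391) = -7 + 391 = 384)
m(p) = (384 + p)*(p + 1/(2*p)) (m(p) = (p + 384)*(p + 1/(p + p)) = (384 + p)*(p + 1/(2*p)))
z = 19154
(m(-522) - 132657)*(113692 + z) = ((½ + (-522)² + 192/(-522) + 384*(-522)) - 132657)*(113692 + 19154) = ((½ + 272484 + 192*(-1/522) - 200448) - 132657)*132846 = ((½ + 272484 - 32/87 - 200448) - 132657)*132846 = (12534287/174 - 132657)*132846 = -10548031/174*132846 = -233543954371/29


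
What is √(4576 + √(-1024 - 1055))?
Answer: √(4576 + 3*I*√231) ≈ 67.647 + 0.337*I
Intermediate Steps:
√(4576 + √(-1024 - 1055)) = √(4576 + √(-2079)) = √(4576 + 3*I*√231)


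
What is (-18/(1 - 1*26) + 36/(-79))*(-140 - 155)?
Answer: -30798/395 ≈ -77.970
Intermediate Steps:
(-18/(1 - 1*26) + 36/(-79))*(-140 - 155) = (-18/(1 - 26) + 36*(-1/79))*(-295) = (-18/(-25) - 36/79)*(-295) = (-18*(-1/25) - 36/79)*(-295) = (18/25 - 36/79)*(-295) = (522/1975)*(-295) = -30798/395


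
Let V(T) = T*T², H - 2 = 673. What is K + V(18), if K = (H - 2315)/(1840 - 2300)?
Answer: 134218/23 ≈ 5835.6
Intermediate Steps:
H = 675 (H = 2 + 673 = 675)
V(T) = T³
K = 82/23 (K = (675 - 2315)/(1840 - 2300) = -1640/(-460) = -1640*(-1/460) = 82/23 ≈ 3.5652)
K + V(18) = 82/23 + 18³ = 82/23 + 5832 = 134218/23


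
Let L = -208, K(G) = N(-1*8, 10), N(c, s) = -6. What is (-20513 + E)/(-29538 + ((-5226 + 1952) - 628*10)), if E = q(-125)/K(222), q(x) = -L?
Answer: 61643/117276 ≈ 0.52562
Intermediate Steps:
K(G) = -6
q(x) = 208 (q(x) = -1*(-208) = 208)
E = -104/3 (E = 208/(-6) = 208*(-⅙) = -104/3 ≈ -34.667)
(-20513 + E)/(-29538 + ((-5226 + 1952) - 628*10)) = (-20513 - 104/3)/(-29538 + ((-5226 + 1952) - 628*10)) = -61643/(3*(-29538 + (-3274 - 6280))) = -61643/(3*(-29538 - 9554)) = -61643/3/(-39092) = -61643/3*(-1/39092) = 61643/117276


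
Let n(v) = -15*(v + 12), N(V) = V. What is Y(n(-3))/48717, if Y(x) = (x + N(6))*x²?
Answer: -261225/5413 ≈ -48.259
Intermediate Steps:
n(v) = -180 - 15*v (n(v) = -15*(12 + v) = -180 - 15*v)
Y(x) = x²*(6 + x) (Y(x) = (x + 6)*x² = (6 + x)*x² = x²*(6 + x))
Y(n(-3))/48717 = ((-180 - 15*(-3))²*(6 + (-180 - 15*(-3))))/48717 = ((-180 + 45)²*(6 + (-180 + 45)))*(1/48717) = ((-135)²*(6 - 135))*(1/48717) = (18225*(-129))*(1/48717) = -2351025*1/48717 = -261225/5413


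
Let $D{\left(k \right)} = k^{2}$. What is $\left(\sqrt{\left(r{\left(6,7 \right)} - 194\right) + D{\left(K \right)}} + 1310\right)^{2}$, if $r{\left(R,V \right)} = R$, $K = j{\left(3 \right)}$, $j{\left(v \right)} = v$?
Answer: $\left(1310 + i \sqrt{179}\right)^{2} \approx 1.7159 \cdot 10^{6} + 35053.0 i$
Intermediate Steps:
$K = 3$
$\left(\sqrt{\left(r{\left(6,7 \right)} - 194\right) + D{\left(K \right)}} + 1310\right)^{2} = \left(\sqrt{\left(6 - 194\right) + 3^{2}} + 1310\right)^{2} = \left(\sqrt{-188 + 9} + 1310\right)^{2} = \left(\sqrt{-179} + 1310\right)^{2} = \left(i \sqrt{179} + 1310\right)^{2} = \left(1310 + i \sqrt{179}\right)^{2}$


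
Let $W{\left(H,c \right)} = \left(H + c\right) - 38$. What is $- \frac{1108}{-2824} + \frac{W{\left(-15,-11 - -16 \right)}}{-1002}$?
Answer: $\frac{51907}{117902} \approx 0.44026$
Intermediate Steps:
$W{\left(H,c \right)} = -38 + H + c$
$- \frac{1108}{-2824} + \frac{W{\left(-15,-11 - -16 \right)}}{-1002} = - \frac{1108}{-2824} + \frac{-38 - 15 - -5}{-1002} = \left(-1108\right) \left(- \frac{1}{2824}\right) + \left(-38 - 15 + \left(-11 + 16\right)\right) \left(- \frac{1}{1002}\right) = \frac{277}{706} + \left(-38 - 15 + 5\right) \left(- \frac{1}{1002}\right) = \frac{277}{706} - - \frac{8}{167} = \frac{277}{706} + \frac{8}{167} = \frac{51907}{117902}$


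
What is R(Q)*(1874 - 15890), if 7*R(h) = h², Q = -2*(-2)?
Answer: -224256/7 ≈ -32037.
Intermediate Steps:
Q = 4
R(h) = h²/7
R(Q)*(1874 - 15890) = ((⅐)*4²)*(1874 - 15890) = ((⅐)*16)*(-14016) = (16/7)*(-14016) = -224256/7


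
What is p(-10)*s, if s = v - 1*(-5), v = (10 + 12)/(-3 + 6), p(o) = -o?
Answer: 370/3 ≈ 123.33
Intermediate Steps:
v = 22/3 ≈ 7.3333
s = 37/3 (s = 22/3 - 1*(-5) = 22/3 + 5 = 37/3 ≈ 12.333)
p(-10)*s = -1*(-10)*(37/3) = 10*(37/3) = 370/3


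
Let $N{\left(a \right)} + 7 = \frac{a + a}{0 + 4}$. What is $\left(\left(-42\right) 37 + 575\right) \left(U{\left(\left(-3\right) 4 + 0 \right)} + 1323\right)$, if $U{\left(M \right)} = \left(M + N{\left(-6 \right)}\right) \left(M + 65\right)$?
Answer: $-153703$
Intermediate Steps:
$N{\left(a \right)} = -7 + \frac{a}{2}$ ($N{\left(a \right)} = -7 + \frac{a + a}{0 + 4} = -7 + \frac{2 a}{4} = -7 + 2 a \frac{1}{4} = -7 + \frac{a}{2}$)
$U{\left(M \right)} = \left(-10 + M\right) \left(65 + M\right)$ ($U{\left(M \right)} = \left(M + \left(-7 + \frac{1}{2} \left(-6\right)\right)\right) \left(M + 65\right) = \left(M - 10\right) \left(65 + M\right) = \left(-10 + M\right) \left(65 + M\right)$)
$\left(\left(-42\right) 37 + 575\right) \left(U{\left(\left(-3\right) 4 + 0 \right)} + 1323\right) = \left(\left(-42\right) 37 + 575\right) \left(\left(-650 + \left(\left(-3\right) 4 + 0\right)^{2} + 55 \left(\left(-3\right) 4 + 0\right)\right) + 1323\right) = \left(-1554 + 575\right) \left(\left(-650 + \left(-12 + 0\right)^{2} + 55 \left(-12 + 0\right)\right) + 1323\right) = - 979 \left(\left(-650 + \left(-12\right)^{2} + 55 \left(-12\right)\right) + 1323\right) = - 979 \left(\left(-650 + 144 - 660\right) + 1323\right) = - 979 \left(-1166 + 1323\right) = \left(-979\right) 157 = -153703$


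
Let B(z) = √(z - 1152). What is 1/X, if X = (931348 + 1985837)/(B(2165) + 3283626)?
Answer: 1094542/972395 + √1013/2917185 ≈ 1.1256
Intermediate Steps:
B(z) = √(-1152 + z)
X = 2917185/(3283626 + √1013) (X = (931348 + 1985837)/(√(-1152 + 2165) + 3283626) = 2917185/(√1013 + 3283626) = 2917185/(3283626 + √1013) ≈ 0.88840)
1/X = 1/(9578944512810/10782199706863 - 2917185*√1013/10782199706863)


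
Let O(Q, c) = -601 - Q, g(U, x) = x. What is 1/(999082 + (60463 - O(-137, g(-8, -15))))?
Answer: 1/1060009 ≈ 9.4339e-7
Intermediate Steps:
1/(999082 + (60463 - O(-137, g(-8, -15)))) = 1/(999082 + (60463 - (-601 - 1*(-137)))) = 1/(999082 + (60463 - (-601 + 137))) = 1/(999082 + (60463 - 1*(-464))) = 1/(999082 + (60463 + 464)) = 1/(999082 + 60927) = 1/1060009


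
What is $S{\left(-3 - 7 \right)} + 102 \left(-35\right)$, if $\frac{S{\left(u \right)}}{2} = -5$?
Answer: $-3580$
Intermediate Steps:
$S{\left(u \right)} = -10$ ($S{\left(u \right)} = 2 \left(-5\right) = -10$)
$S{\left(-3 - 7 \right)} + 102 \left(-35\right) = -10 + 102 \left(-35\right) = -10 - 3570 = -3580$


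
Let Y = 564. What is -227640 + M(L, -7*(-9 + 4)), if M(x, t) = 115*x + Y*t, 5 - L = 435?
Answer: -257350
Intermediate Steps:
L = -430 (L = 5 - 1*435 = 5 - 435 = -430)
M(x, t) = 115*x + 564*t
-227640 + M(L, -7*(-9 + 4)) = -227640 + (115*(-430) + 564*(-7*(-9 + 4))) = -227640 + (-49450 + 564*(-7*(-5))) = -227640 + (-49450 + 564*35) = -227640 + (-49450 + 19740) = -227640 - 29710 = -257350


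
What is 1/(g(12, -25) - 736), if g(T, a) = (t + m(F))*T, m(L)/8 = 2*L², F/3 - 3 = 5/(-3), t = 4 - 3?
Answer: 1/2348 ≈ 0.00042589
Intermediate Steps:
t = 1
F = 4 (F = 9 + 3*(5/(-3)) = 9 + 3*(5*(-⅓)) = 9 + 3*(-5/3) = 9 - 5 = 4)
m(L) = 16*L² (m(L) = 8*(2*L²) = 16*L²)
g(T, a) = 257*T (g(T, a) = (1 + 16*4²)*T = (1 + 16*16)*T = (1 + 256)*T = 257*T)
1/(g(12, -25) - 736) = 1/(257*12 - 736) = 1/(3084 - 736) = 1/2348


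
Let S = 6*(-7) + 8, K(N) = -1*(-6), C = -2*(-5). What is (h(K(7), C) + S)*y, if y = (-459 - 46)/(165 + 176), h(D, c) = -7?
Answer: 20705/341 ≈ 60.718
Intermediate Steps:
C = 10
K(N) = 6
y = -505/341 ≈ -1.4809
S = -34 (S = -42 + 8 = -34)
(h(K(7), C) + S)*y = (-7 - 34)*(-505/341) = -41*(-505/341) = 20705/341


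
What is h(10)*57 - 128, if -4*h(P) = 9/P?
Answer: -5633/40 ≈ -140.82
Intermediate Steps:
h(P) = -9/(4*P)
h(10)*57 - 128 = -9/4/10*57 - 128 = -9/4*⅒*57 - 128 = -9/40*57 - 128 = -513/40 - 128 = -5633/40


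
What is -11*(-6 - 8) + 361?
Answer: 515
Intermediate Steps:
-11*(-6 - 8) + 361 = -11*(-14) + 361 = 154 + 361 = 515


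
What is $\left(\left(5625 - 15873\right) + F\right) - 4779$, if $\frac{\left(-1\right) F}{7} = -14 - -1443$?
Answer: $-25030$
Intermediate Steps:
$F = -10003$ ($F = - 7 \left(-14 - -1443\right) = - 7 \left(-14 + 1443\right) = \left(-7\right) 1429 = -10003$)
$\left(\left(5625 - 15873\right) + F\right) - 4779 = \left(\left(5625 - 15873\right) - 10003\right) - 4779 = \left(-10248 - 10003\right) - 4779 = -20251 - 4779 = -25030$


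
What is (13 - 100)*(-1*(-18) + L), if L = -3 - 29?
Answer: 1218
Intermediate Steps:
L = -32
(13 - 100)*(-1*(-18) + L) = (13 - 100)*(-1*(-18) - 32) = -87*(18 - 32) = -87*(-14) = 1218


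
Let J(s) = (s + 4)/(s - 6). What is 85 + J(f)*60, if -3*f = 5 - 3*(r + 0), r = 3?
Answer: 115/7 ≈ 16.429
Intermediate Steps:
f = 4/3 (f = -(5 - 3*(3 + 0))/3 = -(5 - 3*3)/3 = -(5 - 1*9)/3 = -(5 - 9)/3 = -1/3*(-4) = 4/3 ≈ 1.3333)
J(s) = (4 + s)/(-6 + s)
85 + J(f)*60 = 85 + ((4 + 4/3)/(-6 + 4/3))*60 = 85 + ((16/3)/(-14/3))*60 = 85 - 3/14*16/3*60 = 85 - 8/7*60 = 85 - 480/7 = 115/7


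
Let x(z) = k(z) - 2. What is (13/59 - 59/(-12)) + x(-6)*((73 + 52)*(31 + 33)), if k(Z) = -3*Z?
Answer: 90627637/708 ≈ 1.2801e+5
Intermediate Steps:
x(z) = -2 - 3*z (x(z) = -3*z - 2 = -2 - 3*z)
(13/59 - 59/(-12)) + x(-6)*((73 + 52)*(31 + 33)) = (13/59 - 59/(-12)) + (-2 - 3*(-6))*((73 + 52)*(31 + 33)) = (13*(1/59) - 59*(-1/12)) + (-2 + 18)*(125*64) = (13/59 + 59/12) + 16*8000 = 3637/708 + 128000 = 90627637/708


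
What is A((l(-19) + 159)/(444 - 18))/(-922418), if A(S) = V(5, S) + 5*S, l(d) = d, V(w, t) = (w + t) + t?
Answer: -1555/196475034 ≈ -7.9145e-6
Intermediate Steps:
V(w, t) = w + 2*t (V(w, t) = (t + w) + t = w + 2*t)
A(S) = 5 + 7*S (A(S) = (5 + 2*S) + 5*S = 5 + 7*S)
A((l(-19) + 159)/(444 - 18))/(-922418) = (5 + 7*((-19 + 159)/(444 - 18)))/(-922418) = (5 + 7*(140/426))*(-1/922418) = (5 + 7*(140*(1/426)))*(-1/922418) = (5 + 7*(70/213))*(-1/922418) = (5 + 490/213)*(-1/922418) = (1555/213)*(-1/922418) = -1555/196475034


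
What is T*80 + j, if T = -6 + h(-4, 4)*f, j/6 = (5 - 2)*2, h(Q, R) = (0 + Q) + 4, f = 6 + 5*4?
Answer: -444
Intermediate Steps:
f = 26 (f = 6 + 20 = 26)
h(Q, R) = 4 + Q (h(Q, R) = Q + 4 = 4 + Q)
j = 36 (j = 6*((5 - 2)*2) = 6*(3*2) = 6*6 = 36)
T = -6 (T = -6 + (4 - 4)*26 = -6 + 0*26 = -6 + 0 = -6)
T*80 + j = -6*80 + 36 = -480 + 36 = -444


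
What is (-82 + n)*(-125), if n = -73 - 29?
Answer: 23000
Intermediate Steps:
n = -102
(-82 + n)*(-125) = (-82 - 102)*(-125) = -184*(-125) = 23000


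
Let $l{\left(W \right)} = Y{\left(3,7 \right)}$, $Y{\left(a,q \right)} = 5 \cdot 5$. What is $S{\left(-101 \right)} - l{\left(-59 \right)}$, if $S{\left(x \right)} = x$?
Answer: $-126$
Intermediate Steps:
$Y{\left(a,q \right)} = 25$
$l{\left(W \right)} = 25$
$S{\left(-101 \right)} - l{\left(-59 \right)} = -101 - 25 = -126$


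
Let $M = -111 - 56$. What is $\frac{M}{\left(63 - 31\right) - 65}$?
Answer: $\frac{167}{33} \approx 5.0606$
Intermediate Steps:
$M = -167$ ($M = -111 - 56 = -167$)
$\frac{M}{\left(63 - 31\right) - 65} = \frac{1}{\left(63 - 31\right) - 65} \left(-167\right) = \frac{1}{32 - 65} \left(-167\right) = \frac{1}{-33} \left(-167\right) = \left(- \frac{1}{33}\right) \left(-167\right) = \frac{167}{33}$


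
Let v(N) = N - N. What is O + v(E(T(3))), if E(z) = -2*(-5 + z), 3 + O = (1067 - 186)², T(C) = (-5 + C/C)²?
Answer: 776158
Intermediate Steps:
T(C) = 16 (T(C) = (-5 + 1)² = (-4)² = 16)
O = 776158 (O = -3 + (1067 - 186)² = -3 + 881² = -3 + 776161 = 776158)
E(z) = 10 - 2*z
v(N) = 0
O + v(E(T(3))) = 776158 + 0 = 776158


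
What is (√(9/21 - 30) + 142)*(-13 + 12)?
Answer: -142 - 3*I*√161/7 ≈ -142.0 - 5.438*I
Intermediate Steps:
(√(9/21 - 30) + 142)*(-13 + 12) = (√(9*(1/21) - 30) + 142)*(-1) = (√(3/7 - 30) + 142)*(-1) = (√(-207/7) + 142)*(-1) = (3*I*√161/7 + 142)*(-1) = (142 + 3*I*√161/7)*(-1) = -142 - 3*I*√161/7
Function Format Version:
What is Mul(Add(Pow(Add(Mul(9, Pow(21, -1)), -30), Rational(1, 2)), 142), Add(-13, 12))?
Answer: Add(-142, Mul(Rational(-3, 7), I, Pow(161, Rational(1, 2)))) ≈ Add(-142.00, Mul(-5.4380, I))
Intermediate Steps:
Mul(Add(Pow(Add(Mul(9, Pow(21, -1)), -30), Rational(1, 2)), 142), Add(-13, 12)) = Mul(Add(Pow(Add(Mul(9, Rational(1, 21)), -30), Rational(1, 2)), 142), -1) = Mul(Add(Pow(Add(Rational(3, 7), -30), Rational(1, 2)), 142), -1) = Mul(Add(Pow(Rational(-207, 7), Rational(1, 2)), 142), -1) = Mul(Add(Mul(Rational(3, 7), I, Pow(161, Rational(1, 2))), 142), -1) = Mul(Add(142, Mul(Rational(3, 7), I, Pow(161, Rational(1, 2)))), -1) = Add(-142, Mul(Rational(-3, 7), I, Pow(161, Rational(1, 2))))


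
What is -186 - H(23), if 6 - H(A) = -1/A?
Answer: -4417/23 ≈ -192.04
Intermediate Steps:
H(A) = 6 + 1/A (H(A) = 6 - (-1)/A = 6 + 1/A)
-186 - H(23) = -186 - (6 + 1/23) = -186 - 1*139/23 = -186 - 139/23 = -4417/23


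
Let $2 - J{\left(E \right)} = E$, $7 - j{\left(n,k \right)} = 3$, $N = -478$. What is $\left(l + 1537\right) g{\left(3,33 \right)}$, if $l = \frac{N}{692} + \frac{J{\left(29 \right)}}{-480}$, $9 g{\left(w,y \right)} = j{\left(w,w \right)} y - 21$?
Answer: $\frac{1573484089}{83040} \approx 18949.0$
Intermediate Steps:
$j{\left(n,k \right)} = 4$ ($j{\left(n,k \right)} = 7 - 3 = 4$)
$J{\left(E \right)} = 2 - E$
$g{\left(w,y \right)} = - \frac{7}{3} + \frac{4 y}{9}$ ($g{\left(w,y \right)} = \frac{4 y - 21}{9} = \frac{-21 + 4 y}{9} = - \frac{7}{3} + \frac{4 y}{9}$)
$l = - \frac{17563}{27680}$ ($l = - \frac{478}{692} + \frac{2 - 29}{-480} = \left(-478\right) \frac{1}{692} + \left(2 - 29\right) \left(- \frac{1}{480}\right) = - \frac{239}{346} - - \frac{9}{160} = - \frac{239}{346} + \frac{9}{160} = - \frac{17563}{27680} \approx -0.6345$)
$\left(l + 1537\right) g{\left(3,33 \right)} = \left(- \frac{17563}{27680} + 1537\right) \left(- \frac{7}{3} + \frac{4}{9} \cdot 33\right) = \frac{42526597 \left(- \frac{7}{3} + \frac{44}{3}\right)}{27680} = \frac{42526597}{27680} \cdot \frac{37}{3} = \frac{1573484089}{83040}$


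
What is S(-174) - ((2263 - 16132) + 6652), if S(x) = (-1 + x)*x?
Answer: 37667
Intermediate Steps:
S(x) = x*(-1 + x)
S(-174) - ((2263 - 16132) + 6652) = -174*(-1 - 174) - ((2263 - 16132) + 6652) = -174*(-175) - (-13869 + 6652) = 30450 - 1*(-7217) = 30450 + 7217 = 37667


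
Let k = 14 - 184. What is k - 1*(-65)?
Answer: -105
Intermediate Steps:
k = -170
k - 1*(-65) = -170 - 1*(-65) = -170 + 65 = -105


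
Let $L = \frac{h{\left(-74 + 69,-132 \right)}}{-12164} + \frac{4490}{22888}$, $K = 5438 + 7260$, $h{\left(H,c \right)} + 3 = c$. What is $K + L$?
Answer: $\frac{110478225418}{8700301} \approx 12698.0$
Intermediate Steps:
$h{\left(H,c \right)} = -3 + c$
$K = 12698$
$L = \frac{1803320}{8700301}$ ($L = \frac{-3 - 132}{-12164} + \frac{4490}{22888} = \left(-135\right) \left(- \frac{1}{12164}\right) + 4490 \cdot \frac{1}{22888} = \frac{135}{12164} + \frac{2245}{11444} = \frac{1803320}{8700301} \approx 0.20727$)
$K + L = 12698 + \frac{1803320}{8700301} = \frac{110478225418}{8700301}$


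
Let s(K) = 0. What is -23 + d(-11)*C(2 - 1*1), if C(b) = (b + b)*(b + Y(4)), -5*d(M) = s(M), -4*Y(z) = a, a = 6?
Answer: -23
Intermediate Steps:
Y(z) = -3/2 (Y(z) = -¼*6 = -3/2)
d(M) = 0 (d(M) = -⅕*0 = 0)
C(b) = 2*b*(-3/2 + b) (C(b) = (b + b)*(b - 3/2) = (2*b)*(-3/2 + b) = 2*b*(-3/2 + b))
-23 + d(-11)*C(2 - 1*1) = -23 + 0*((2 - 1*1)*(-3 + 2*(2 - 1*1))) = -23 + 0*((2 - 1)*(-3 + 2*(2 - 1))) = -23 + 0*(1*(-3 + 2*1)) = -23 + 0*(1*(-3 + 2)) = -23 + 0*(1*(-1)) = -23 + 0*(-1) = -23 + 0 = -23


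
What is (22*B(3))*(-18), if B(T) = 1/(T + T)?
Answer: -66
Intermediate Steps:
B(T) = 1/(2*T)
(22*B(3))*(-18) = (22*((½)/3))*(-18) = (22*((½)*(⅓)))*(-18) = (22*(⅙))*(-18) = (11/3)*(-18) = -66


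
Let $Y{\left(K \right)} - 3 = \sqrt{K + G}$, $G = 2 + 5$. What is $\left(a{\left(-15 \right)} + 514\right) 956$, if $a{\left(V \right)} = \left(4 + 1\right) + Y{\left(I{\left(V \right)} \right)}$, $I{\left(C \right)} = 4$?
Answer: $499032 + 956 \sqrt{11} \approx 5.022 \cdot 10^{5}$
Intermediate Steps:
$G = 7$
$Y{\left(K \right)} = 3 + \sqrt{7 + K}$ ($Y{\left(K \right)} = 3 + \sqrt{K + 7} = 3 + \sqrt{7 + K}$)
$a{\left(V \right)} = 8 + \sqrt{11}$ ($a{\left(V \right)} = \left(4 + 1\right) + \left(3 + \sqrt{7 + 4}\right) = 5 + \left(3 + \sqrt{11}\right) = 8 + \sqrt{11}$)
$\left(a{\left(-15 \right)} + 514\right) 956 = \left(\left(8 + \sqrt{11}\right) + 514\right) 956 = \left(522 + \sqrt{11}\right) 956 = 499032 + 956 \sqrt{11}$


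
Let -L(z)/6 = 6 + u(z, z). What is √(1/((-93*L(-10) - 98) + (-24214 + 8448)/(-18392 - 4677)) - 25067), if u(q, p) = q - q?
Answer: I*√244729749009618573/3124584 ≈ 158.33*I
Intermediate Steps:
u(q, p) = 0
L(z) = -36 (L(z) = -6*(6 + 0) = -6*6 = -36)
√(1/((-93*L(-10) - 98) + (-24214 + 8448)/(-18392 - 4677)) - 25067) = √(1/((-93*(-36) - 98) + (-24214 + 8448)/(-18392 - 4677)) - 25067) = √(1/((3348 - 98) - 15766/(-23069)) - 25067) = √(1/(3250 - 15766*(-1/23069)) - 25067) = √(1/(3250 + 15766/23069) - 25067) = √(1/(74990016/23069) - 25067) = √(23069/74990016 - 25067) = √(-1879774708003/74990016) = I*√244729749009618573/3124584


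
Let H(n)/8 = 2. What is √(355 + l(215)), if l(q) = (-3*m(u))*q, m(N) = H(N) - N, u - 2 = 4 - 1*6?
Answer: I*√9965 ≈ 99.825*I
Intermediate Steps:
H(n) = 16 (H(n) = 8*2 = 16)
u = 0 (u = 2 + (4 - 1*6) = 2 + (4 - 6) = 2 - 2 = 0)
m(N) = 16 - N
l(q) = -48*q (l(q) = (-3*(16 - 1*0))*q = (-3*(16 + 0))*q = (-3*16)*q = -48*q)
√(355 + l(215)) = √(355 - 48*215) = √(355 - 10320) = √(-9965) = I*√9965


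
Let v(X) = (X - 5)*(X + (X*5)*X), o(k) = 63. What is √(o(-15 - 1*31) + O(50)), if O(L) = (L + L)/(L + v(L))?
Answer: 5*√5024249/1412 ≈ 7.9373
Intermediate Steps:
v(X) = (-5 + X)*(X + 5*X²) (v(X) = (-5 + X)*(X + (5*X)*X) = (-5 + X)*(X + 5*X²))
O(L) = 2*L/(L + L*(-5 - 24*L + 5*L²)) (O(L) = (L + L)/(L + L*(-5 - 24*L + 5*L²)) = (2*L)/(L + L*(-5 - 24*L + 5*L²)) = 2*L/(L + L*(-5 - 24*L + 5*L²)))
√(o(-15 - 1*31) + O(50)) = √(63 + 2/(-4 - 24*50 + 5*50²)) = √(63 + 2/(-4 - 1200 + 5*2500)) = √(63 + 2/(-4 - 1200 + 12500)) = √(63 + 2/11296) = √(63 + 2*(1/11296)) = √(63 + 1/5648) = √(355825/5648) = 5*√5024249/1412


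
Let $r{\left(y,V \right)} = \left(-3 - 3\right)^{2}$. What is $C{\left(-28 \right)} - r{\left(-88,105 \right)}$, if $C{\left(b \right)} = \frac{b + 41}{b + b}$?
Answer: $- \frac{2029}{56} \approx -36.232$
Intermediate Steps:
$r{\left(y,V \right)} = 36$ ($r{\left(y,V \right)} = \left(-6\right)^{2} = 36$)
$C{\left(b \right)} = \frac{41 + b}{2 b}$
$C{\left(-28 \right)} - r{\left(-88,105 \right)} = \frac{41 - 28}{2 \left(-28\right)} - 36 = \frac{1}{2} \left(- \frac{1}{28}\right) 13 - 36 = - \frac{13}{56} - 36 = - \frac{2029}{56}$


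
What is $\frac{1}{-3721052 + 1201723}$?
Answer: $- \frac{1}{2519329} \approx -3.9693 \cdot 10^{-7}$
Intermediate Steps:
$\frac{1}{-3721052 + 1201723} = \frac{1}{-2519329} = - \frac{1}{2519329}$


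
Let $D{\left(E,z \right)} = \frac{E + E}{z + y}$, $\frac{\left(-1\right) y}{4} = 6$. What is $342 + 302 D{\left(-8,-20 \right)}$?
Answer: $\frac{4970}{11} \approx 451.82$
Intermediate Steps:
$y = -24$ ($y = \left(-4\right) 6 = -24$)
$D{\left(E,z \right)} = \frac{2 E}{-24 + z}$ ($D{\left(E,z \right)} = \frac{E + E}{z - 24} = \frac{2 E}{-24 + z}$)
$342 + 302 D{\left(-8,-20 \right)} = 342 + 302 \cdot 2 \left(-8\right) \frac{1}{-24 - 20} = 342 + 302 \cdot 2 \left(-8\right) \frac{1}{-44} = 342 + 302 \cdot 2 \left(-8\right) \left(- \frac{1}{44}\right) = 342 + 302 \cdot \frac{4}{11} = 342 + \frac{1208}{11} = \frac{4970}{11}$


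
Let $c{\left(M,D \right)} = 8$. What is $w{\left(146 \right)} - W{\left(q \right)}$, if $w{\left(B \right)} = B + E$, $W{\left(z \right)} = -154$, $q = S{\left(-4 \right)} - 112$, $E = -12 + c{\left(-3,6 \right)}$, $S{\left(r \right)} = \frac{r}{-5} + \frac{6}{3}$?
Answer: $296$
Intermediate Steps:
$S{\left(r \right)} = 2 - \frac{r}{5}$ ($S{\left(r \right)} = r \left(- \frac{1}{5}\right) + 6 \cdot \frac{1}{3} = - \frac{r}{5} + 2 = 2 - \frac{r}{5}$)
$E = -4$ ($E = -12 + 8 = -4$)
$q = - \frac{546}{5}$ ($q = \left(2 - - \frac{4}{5}\right) - 112 = \left(2 + \frac{4}{5}\right) - 112 = \frac{14}{5} - 112 = - \frac{546}{5} \approx -109.2$)
$w{\left(B \right)} = -4 + B$ ($w{\left(B \right)} = B - 4 = -4 + B$)
$w{\left(146 \right)} - W{\left(q \right)} = \left(-4 + 146\right) - -154 = 142 + 154 = 296$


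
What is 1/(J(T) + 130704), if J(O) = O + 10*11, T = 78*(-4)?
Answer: 1/130502 ≈ 7.6627e-6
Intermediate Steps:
T = -312
J(O) = 110 + O (J(O) = O + 110 = 110 + O)
1/(J(T) + 130704) = 1/((110 - 312) + 130704) = 1/(-202 + 130704) = 1/130502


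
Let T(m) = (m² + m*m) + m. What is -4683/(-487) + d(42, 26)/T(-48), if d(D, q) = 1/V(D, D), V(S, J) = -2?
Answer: 42708473/4441440 ≈ 9.6159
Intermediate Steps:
T(m) = m + 2*m² (T(m) = (m² + m²) + m = 2*m² + m = m + 2*m²)
d(D, q) = -½ (d(D, q) = 1/(-2) = -½)
-4683/(-487) + d(42, 26)/T(-48) = -4683/(-487) - (-1/(48*(1 + 2*(-48))))/2 = -4683*(-1/487) - (-1/(48*(1 - 96)))/2 = 4683/487 - 1/(2*((-48*(-95)))) = 4683/487 - ½/4560 = 4683/487 - ½*1/4560 = 4683/487 - 1/9120 = 42708473/4441440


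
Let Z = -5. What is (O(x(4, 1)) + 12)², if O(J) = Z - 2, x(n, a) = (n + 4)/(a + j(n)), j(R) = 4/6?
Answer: 25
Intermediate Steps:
j(R) = ⅔ (j(R) = 4*(⅙) = ⅔)
x(n, a) = (4 + n)/(⅔ + a) (x(n, a) = (n + 4)/(a + ⅔) = (4 + n)/(⅔ + a))
O(J) = -7 (O(J) = -5 - 2 = -7)
(O(x(4, 1)) + 12)² = (-7 + 12)² = 5² = 25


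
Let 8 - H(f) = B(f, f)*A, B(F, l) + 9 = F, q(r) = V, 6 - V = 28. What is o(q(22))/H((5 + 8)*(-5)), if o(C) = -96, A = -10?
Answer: 8/61 ≈ 0.13115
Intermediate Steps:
V = -22 (V = 6 - 1*28 = 6 - 28 = -22)
q(r) = -22
B(F, l) = -9 + F
H(f) = -82 + 10*f (H(f) = 8 - (-9 + f)*(-10) = 8 - (90 - 10*f) = 8 + (-90 + 10*f) = -82 + 10*f)
o(q(22))/H((5 + 8)*(-5)) = -96/(-82 + 10*((5 + 8)*(-5))) = -96/(-82 + 10*(13*(-5))) = -96/(-82 + 10*(-65)) = -96/(-82 - 650) = -96/(-732) = -96*(-1/732) = 8/61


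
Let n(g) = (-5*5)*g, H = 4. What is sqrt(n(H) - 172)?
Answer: 4*I*sqrt(17) ≈ 16.492*I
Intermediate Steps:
n(g) = -25*g
sqrt(n(H) - 172) = sqrt(-25*4 - 172) = sqrt(-100 - 172) = sqrt(-272) = 4*I*sqrt(17)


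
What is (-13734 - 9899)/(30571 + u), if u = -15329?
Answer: -23633/15242 ≈ -1.5505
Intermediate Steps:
(-13734 - 9899)/(30571 + u) = (-13734 - 9899)/(30571 - 15329) = -23633/15242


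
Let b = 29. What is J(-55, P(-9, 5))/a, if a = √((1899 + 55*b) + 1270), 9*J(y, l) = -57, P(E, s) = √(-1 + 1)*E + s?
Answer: -19*√1191/7146 ≈ -0.091758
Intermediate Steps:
P(E, s) = s (P(E, s) = √0*E + s = 0*E + s = 0 + s = s)
J(y, l) = -19/3 (J(y, l) = (⅑)*(-57) = -19/3)
a = 2*√1191 (a = √((1899 + 55*29) + 1270) = √((1899 + 1595) + 1270) = √(3494 + 1270) = √4764 = 2*√1191 ≈ 69.022)
J(-55, P(-9, 5))/a = -19*√1191/2382/3 = -19*√1191/7146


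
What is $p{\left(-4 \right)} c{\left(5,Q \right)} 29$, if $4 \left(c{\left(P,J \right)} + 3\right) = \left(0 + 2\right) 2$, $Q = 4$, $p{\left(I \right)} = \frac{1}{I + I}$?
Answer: $\frac{29}{4} \approx 7.25$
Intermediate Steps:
$p{\left(I \right)} = \frac{1}{2 I}$
$c{\left(P,J \right)} = -2$ ($c{\left(P,J \right)} = -3 + \frac{\left(0 + 2\right) 2}{4} = -3 + \frac{2 \cdot 2}{4} = -3 + \frac{1}{4} \cdot 4 = -3 + 1 = -2$)
$p{\left(-4 \right)} c{\left(5,Q \right)} 29 = \frac{1}{2 \left(-4\right)} \left(-2\right) 29 = \frac{1}{2} \left(- \frac{1}{4}\right) \left(-2\right) 29 = \left(- \frac{1}{8}\right) \left(-2\right) 29 = \frac{1}{4} \cdot 29 = \frac{29}{4}$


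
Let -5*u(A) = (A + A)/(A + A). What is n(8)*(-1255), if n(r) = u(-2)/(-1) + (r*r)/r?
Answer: -10291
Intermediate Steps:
u(A) = -⅕ (u(A) = -(A + A)/(5*(A + A)) = -2*A/(5*(2*A)) = -2*A*1/(2*A)/5 = -⅕*1 = -⅕)
n(r) = ⅕ + r (n(r) = -⅕/(-1) + (r*r)/r = -⅕*(-1) + r²/r = ⅕ + r)
n(8)*(-1255) = (⅕ + 8)*(-1255) = (41/5)*(-1255) = -10291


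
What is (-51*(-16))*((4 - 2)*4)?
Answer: 6528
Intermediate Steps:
(-51*(-16))*((4 - 2)*4) = 816*(2*4) = 816*8 = 6528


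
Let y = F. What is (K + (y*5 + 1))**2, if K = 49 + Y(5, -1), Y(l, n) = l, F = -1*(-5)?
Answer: 6400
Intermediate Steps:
F = 5
y = 5
K = 54 (K = 49 + 5 = 54)
(K + (y*5 + 1))**2 = (54 + (5*5 + 1))**2 = (54 + (25 + 1))**2 = (54 + 26)**2 = 80**2 = 6400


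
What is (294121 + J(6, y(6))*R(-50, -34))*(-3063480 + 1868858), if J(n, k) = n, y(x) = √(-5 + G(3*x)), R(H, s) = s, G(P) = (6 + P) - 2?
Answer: -351119714374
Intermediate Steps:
G(P) = 4 + P
y(x) = √(-1 + 3*x) (y(x) = √(-5 + (4 + 3*x)) = √(-1 + 3*x))
(294121 + J(6, y(6))*R(-50, -34))*(-3063480 + 1868858) = (294121 + 6*(-34))*(-3063480 + 1868858) = (294121 - 204)*(-1194622) = 293917*(-1194622) = -351119714374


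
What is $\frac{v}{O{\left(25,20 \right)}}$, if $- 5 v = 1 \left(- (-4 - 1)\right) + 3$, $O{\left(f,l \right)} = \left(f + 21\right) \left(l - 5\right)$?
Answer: $- \frac{4}{1725} \approx -0.0023188$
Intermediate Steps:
$O{\left(f,l \right)} = \left(-5 + l\right) \left(21 + f\right)$ ($O{\left(f,l \right)} = \left(21 + f\right) \left(-5 + l\right) = \left(-5 + l\right) \left(21 + f\right)$)
$v = - \frac{8}{5}$ ($v = - \frac{1 \left(- (-4 - 1)\right) + 3}{5} = - \frac{1 \left(\left(-1\right) \left(-5\right)\right) + 3}{5} = - \frac{1 \cdot 5 + 3}{5} = - \frac{5 + 3}{5} = \left(- \frac{1}{5}\right) 8 = - \frac{8}{5} \approx -1.6$)
$\frac{v}{O{\left(25,20 \right)}} = \frac{1}{-105 - 125 + 21 \cdot 20 + 25 \cdot 20} \left(- \frac{8}{5}\right) = \frac{1}{-105 - 125 + 420 + 500} \left(- \frac{8}{5}\right) = \frac{1}{690} \left(- \frac{8}{5}\right) = - \frac{4}{1725}$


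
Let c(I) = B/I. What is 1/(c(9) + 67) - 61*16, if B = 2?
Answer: -590471/605 ≈ -975.99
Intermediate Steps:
c(I) = 2/I
1/(c(9) + 67) - 61*16 = 1/(2/9 + 67) - 61*16 = 1/(2*(1/9) + 67) - 976 = 1/(2/9 + 67) - 976 = 1/(605/9) - 976 = 9/605 - 976 = -590471/605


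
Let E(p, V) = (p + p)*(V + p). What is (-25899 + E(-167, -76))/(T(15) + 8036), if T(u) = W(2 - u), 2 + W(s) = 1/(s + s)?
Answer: 1436838/208883 ≈ 6.8787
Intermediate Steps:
E(p, V) = 2*p*(V + p) (E(p, V) = (2*p)*(V + p) = 2*p*(V + p))
W(s) = -2 + 1/(2*s) (W(s) = -2 + 1/(s + s) = -2 + 1/(2*s))
T(u) = -2 + 1/(2*(2 - u))
(-25899 + E(-167, -76))/(T(15) + 8036) = (-25899 + 2*(-167)*(-76 - 167))/((7 - 4*15)/(2*(-2 + 15)) + 8036) = (-25899 + 2*(-167)*(-243))/((1/2)*(7 - 60)/13 + 8036) = (-25899 + 81162)/((1/2)*(1/13)*(-53) + 8036) = 55263/(-53/26 + 8036) = 55263/(208883/26) = 55263*(26/208883) = 1436838/208883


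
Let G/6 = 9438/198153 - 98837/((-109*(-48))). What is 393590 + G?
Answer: 7554294530555/19198824 ≈ 3.9348e+5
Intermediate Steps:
G = -2170607605/19198824 (G = 6*(9438/198153 - 98837/((-109*(-48)))) = 6*(9438*(1/198153) - 98837/5232) = 6*(3146/66051 - 98837*1/5232) = 6*(3146/66051 - 98837/5232) = 6*(-2170607605/115192944) = -2170607605/19198824 ≈ -113.06)
393590 + G = 393590 - 2170607605/19198824 = 7554294530555/19198824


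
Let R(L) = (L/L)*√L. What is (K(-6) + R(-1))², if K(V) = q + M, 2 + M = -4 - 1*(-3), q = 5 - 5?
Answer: (-3 + I)² ≈ 8.0 - 6.0*I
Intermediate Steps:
q = 0
R(L) = √L (R(L) = 1*√L = √L)
M = -3 (M = -2 + (-4 - 1*(-3)) = -2 + (-4 + 3) = -2 - 1 = -3)
K(V) = -3 (K(V) = 0 - 3 = -3)
(K(-6) + R(-1))² = (-3 + √(-1))² = (-3 + I)²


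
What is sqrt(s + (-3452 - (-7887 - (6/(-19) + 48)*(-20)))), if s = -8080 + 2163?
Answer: 3*I*sqrt(97698)/19 ≈ 49.353*I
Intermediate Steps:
s = -5917
sqrt(s + (-3452 - (-7887 - (6/(-19) + 48)*(-20)))) = sqrt(-5917 + (-3452 - (-7887 - (6/(-19) + 48)*(-20)))) = sqrt(-5917 + (-3452 - (-7887 - (6*(-1/19) + 48)*(-20)))) = sqrt(-5917 + (-3452 - (-7887 - (-6/19 + 48)*(-20)))) = sqrt(-5917 + (-3452 - (-7887 - 906*(-20)/19))) = sqrt(-5917 + (-3452 - (-7887 - 1*(-18120/19)))) = sqrt(-5917 + (-3452 - (-7887 + 18120/19))) = sqrt(-5917 + (-3452 - 1*(-131733/19))) = sqrt(-5917 + (-3452 + 131733/19)) = sqrt(-5917 + 66145/19) = sqrt(-46278/19) = 3*I*sqrt(97698)/19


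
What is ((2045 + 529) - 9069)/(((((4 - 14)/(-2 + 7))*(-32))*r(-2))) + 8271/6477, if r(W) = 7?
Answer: -12787569/967232 ≈ -13.221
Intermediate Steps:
((2045 + 529) - 9069)/(((((4 - 14)/(-2 + 7))*(-32))*r(-2))) + 8271/6477 = ((2045 + 529) - 9069)/(((((4 - 14)/(-2 + 7))*(-32))*7)) + 8271/6477 = (2574 - 9069)/(((-10/5*(-32))*7)) + 8271*(1/6477) = -6495/((-10*⅕*(-32))*7) + 2757/2159 = -6495/(-2*(-32)*7) + 2757/2159 = -6495/(64*7) + 2757/2159 = -6495/448 + 2757/2159 = -12787569/967232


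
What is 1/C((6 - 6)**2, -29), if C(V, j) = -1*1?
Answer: -1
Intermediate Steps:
C(V, j) = -1
1/C((6 - 6)**2, -29) = 1/(-1) = -1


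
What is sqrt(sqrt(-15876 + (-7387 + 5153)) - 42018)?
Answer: sqrt(-42018 + I*sqrt(18110)) ≈ 0.3282 + 204.98*I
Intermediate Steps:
sqrt(sqrt(-15876 + (-7387 + 5153)) - 42018) = sqrt(sqrt(-15876 - 2234) - 42018) = sqrt(sqrt(-18110) - 42018) = sqrt(I*sqrt(18110) - 42018) = sqrt(-42018 + I*sqrt(18110))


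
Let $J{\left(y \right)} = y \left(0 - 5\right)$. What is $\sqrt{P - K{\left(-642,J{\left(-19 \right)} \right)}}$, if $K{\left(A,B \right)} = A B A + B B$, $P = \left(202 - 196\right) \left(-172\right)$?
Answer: $i \sqrt{39165637} \approx 6258.2 i$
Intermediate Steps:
$J{\left(y \right)} = - 5 y$ ($J{\left(y \right)} = y \left(-5\right) = - 5 y$)
$P = -1032$ ($P = 6 \left(-172\right) = -1032$)
$K{\left(A,B \right)} = B^{2} + B A^{2}$ ($K{\left(A,B \right)} = B A^{2} + B^{2} = B^{2} + B A^{2}$)
$\sqrt{P - K{\left(-642,J{\left(-19 \right)} \right)}} = \sqrt{-1032 - \left(-5\right) \left(-19\right) \left(\left(-5\right) \left(-19\right) + \left(-642\right)^{2}\right)} = \sqrt{-1032 - 95 \left(95 + 412164\right)} = \sqrt{-1032 - 95 \cdot 412259} = \sqrt{-1032 - 39164605} = \sqrt{-39165637} = i \sqrt{39165637}$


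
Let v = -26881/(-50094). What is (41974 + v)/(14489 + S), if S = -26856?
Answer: -2102672437/619512498 ≈ -3.3941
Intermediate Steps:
v = 26881/50094 (v = -26881*(-1/50094) = 26881/50094 ≈ 0.53661)
(41974 + v)/(14489 + S) = (41974 + 26881/50094)/(14489 - 26856) = (2102672437/50094)/(-12367) = (2102672437/50094)*(-1/12367) = -2102672437/619512498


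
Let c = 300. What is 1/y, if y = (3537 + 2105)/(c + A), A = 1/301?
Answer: 90301/1698242 ≈ 0.053173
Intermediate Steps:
A = 1/301 ≈ 0.0033223
y = 1698242/90301 (y = (3537 + 2105)/(300 + 1/301) = 5642/(90301/301) = 5642*(301/90301) = 1698242/90301 ≈ 18.806)
1/y = 1/(1698242/90301) = 90301/1698242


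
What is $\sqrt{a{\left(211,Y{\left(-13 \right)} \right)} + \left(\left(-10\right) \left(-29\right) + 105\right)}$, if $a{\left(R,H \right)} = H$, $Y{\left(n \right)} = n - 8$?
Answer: $\sqrt{374} \approx 19.339$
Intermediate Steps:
$Y{\left(n \right)} = -8 + n$ ($Y{\left(n \right)} = n - 8 = -8 + n$)
$\sqrt{a{\left(211,Y{\left(-13 \right)} \right)} + \left(\left(-10\right) \left(-29\right) + 105\right)} = \sqrt{\left(-8 - 13\right) + \left(\left(-10\right) \left(-29\right) + 105\right)} = \sqrt{-21 + \left(290 + 105\right)} = \sqrt{-21 + 395} = \sqrt{374}$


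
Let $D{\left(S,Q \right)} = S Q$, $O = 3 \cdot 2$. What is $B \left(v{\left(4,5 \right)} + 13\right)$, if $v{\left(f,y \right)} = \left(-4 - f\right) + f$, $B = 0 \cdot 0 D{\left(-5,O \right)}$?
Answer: $0$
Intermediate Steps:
$O = 6$
$D{\left(S,Q \right)} = Q S$
$B = 0$ ($B = 0 \cdot 0 \cdot 6 \left(-5\right) = 0 \left(-30\right) = 0$)
$v{\left(f,y \right)} = -4$
$B \left(v{\left(4,5 \right)} + 13\right) = 0 \left(-4 + 13\right) = 0 \cdot 9 = 0$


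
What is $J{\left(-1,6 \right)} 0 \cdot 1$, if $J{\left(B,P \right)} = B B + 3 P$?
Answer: $0$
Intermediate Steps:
$J{\left(B,P \right)} = B^{2} + 3 P$
$J{\left(-1,6 \right)} 0 \cdot 1 = \left(\left(-1\right)^{2} + 3 \cdot 6\right) 0 \cdot 1 = \left(1 + 18\right) 0 \cdot 1 = 19 \cdot 0 \cdot 1 = 0 \cdot 1 = 0$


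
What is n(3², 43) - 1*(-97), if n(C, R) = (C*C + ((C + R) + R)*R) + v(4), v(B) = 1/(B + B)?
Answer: 34105/8 ≈ 4263.1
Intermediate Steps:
v(B) = 1/(2*B)
n(C, R) = ⅛ + C² + R*(C + 2*R) (n(C, R) = (C*C + ((C + R) + R)*R) + (½)/4 = (C² + (C + 2*R)*R) + (½)*(¼) = (C² + R*(C + 2*R)) + ⅛ = ⅛ + C² + R*(C + 2*R))
n(3², 43) - 1*(-97) = (⅛ + (3²)² + 2*43² + 3²*43) - 1*(-97) = (⅛ + 9² + 2*1849 + 9*43) + 97 = (⅛ + 81 + 3698 + 387) + 97 = 33329/8 + 97 = 34105/8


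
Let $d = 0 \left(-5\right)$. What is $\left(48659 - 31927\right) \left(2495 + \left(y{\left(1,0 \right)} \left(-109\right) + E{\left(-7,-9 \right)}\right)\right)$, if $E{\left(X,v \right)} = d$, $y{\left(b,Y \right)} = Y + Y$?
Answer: $41746340$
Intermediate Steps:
$y{\left(b,Y \right)} = 2 Y$
$d = 0$
$E{\left(X,v \right)} = 0$
$\left(48659 - 31927\right) \left(2495 + \left(y{\left(1,0 \right)} \left(-109\right) + E{\left(-7,-9 \right)}\right)\right) = \left(48659 - 31927\right) \left(2495 + \left(2 \cdot 0 \left(-109\right) + 0\right)\right) = 16732 \left(2495 + \left(0 \left(-109\right) + 0\right)\right) = 16732 \left(2495 + \left(0 + 0\right)\right) = 16732 \left(2495 + 0\right) = 16732 \cdot 2495 = 41746340$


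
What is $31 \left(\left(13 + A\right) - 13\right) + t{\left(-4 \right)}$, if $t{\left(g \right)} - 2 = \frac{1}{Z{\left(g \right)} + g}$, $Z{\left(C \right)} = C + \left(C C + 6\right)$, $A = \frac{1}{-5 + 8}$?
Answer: $\frac{521}{42} \approx 12.405$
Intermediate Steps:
$A = \frac{1}{3} \approx 0.33333$
$Z{\left(C \right)} = 6 + C + C^{2}$ ($Z{\left(C \right)} = C + \left(C^{2} + 6\right) = C + \left(6 + C^{2}\right) = 6 + C + C^{2}$)
$t{\left(g \right)} = 2 + \frac{1}{6 + g^{2} + 2 g}$ ($t{\left(g \right)} = 2 + \frac{1}{\left(6 + g + g^{2}\right) + g} = 2 + \frac{1}{6 + g^{2} + 2 g}$)
$31 \left(\left(13 + A\right) - 13\right) + t{\left(-4 \right)} = 31 \left(\left(13 + \frac{1}{3}\right) - 13\right) + \frac{13 + 2 \left(-4\right)^{2} + 4 \left(-4\right)}{6 + \left(-4\right)^{2} + 2 \left(-4\right)} = 31 \left(\frac{40}{3} - 13\right) + \frac{13 + 2 \cdot 16 - 16}{6 + 16 - 8} = 31 \cdot \frac{1}{3} + \frac{13 + 32 - 16}{14} = \frac{31}{3} + \frac{1}{14} \cdot 29 = \frac{31}{3} + \frac{29}{14} = \frac{521}{42}$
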